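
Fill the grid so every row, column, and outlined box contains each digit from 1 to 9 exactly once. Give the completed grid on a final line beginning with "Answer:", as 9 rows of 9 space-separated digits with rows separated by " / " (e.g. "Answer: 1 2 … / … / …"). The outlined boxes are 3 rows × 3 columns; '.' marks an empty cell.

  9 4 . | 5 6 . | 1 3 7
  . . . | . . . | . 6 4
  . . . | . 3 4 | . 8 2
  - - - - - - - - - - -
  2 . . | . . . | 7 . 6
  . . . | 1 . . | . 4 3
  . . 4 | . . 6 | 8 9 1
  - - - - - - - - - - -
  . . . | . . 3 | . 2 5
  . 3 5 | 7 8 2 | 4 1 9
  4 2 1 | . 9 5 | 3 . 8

Step 1. [r2c6∈{1,7,8,9}] across col 6, 1 lands solely at r2c6 ⇒ r2c6=1.
Step 2. [r5c6∈{7,8,9}] in col 6, 7 fits only at r5c6, so r5c6=7.
Step 3. [r8c1∈{6}] nothing but 6 survives at r8c1. So r8c1=6.
Step 4. [r2c5∈{2,7}] 7 has one home in col 5: r2c5. So r2c5=7.
Step 5. [r4c2∈{1,5,8,9}] in row 4, 1 fits only at r4c2, so r4c2=1.
Step 6. [r2c4∈{2,8,9}] across box 2, 2 lands solely at r2c4, so r2c4=2.
Step 7. [r4c4∈{3,4,8,9}] across col 4, 8 lands solely at r4c4 ⇒ r4c4=8.
Step 8. [r4c3∈{3,9}] 3 has one home in row 4: r4c3, so r4c3=3.
Step 9. [r2c3∈{8}] nothing but 8 survives at r2c3, so r2c3=8.
Step 10. [r2c2∈{5}] r2c2 has the single candidate 5, so r2c2=5.
Step 11. [r6c2∈{7}] r6c2 is down to just 7, so r6c2=7.
Step 12. [r4c8∈{5}] r4c8 has the single candidate 5, so r4c8=5.
Step 13. [r6c1∈{5}] r6c1's peers cover all but 5. So r6c1=5.
Step 14. [r3c2∈{6}] nothing but 6 survives at r3c2 ⇒ r3c2=6.
Step 15. [r7c4∈{4,6}] col 4 places 4 nowhere but r7c4 ⇒ r7c4=4.
Step 16. [r5c1∈{8}] r5c1's peers cover all but 8. So r5c1=8.
Step 17. [r5c2∈{9}] r5c2 is down to just 9, so r5c2=9.
Step 18. [r7c1∈{7}] r7c1 has the single candidate 7 ⇒ r7c1=7.
Step 19. [r6c5∈{2}] only 2 remains possible at r6c5. So r6c5=2.
Step 20. [r3c7∈{5,9}] 5 has one home in row 3: r3c7, so r3c7=5.
Step 21. [r1c6∈{8}] r1c6's peers cover all but 8, so r1c6=8.
Step 22. [r4c6∈{9}] r4c6 has the single candidate 9 ⇒ r4c6=9.
Step 23. [r5c5∈{5}] r5c5 is down to just 5. So r5c5=5.
Step 24. [r5c3∈{6}] r5c3 is down to just 6, so r5c3=6.
Step 25. [r3c1∈{1}] r3c1 has the single candidate 1 ⇒ r3c1=1.
Step 26. [r7c3∈{9}] nothing but 9 survives at r7c3 ⇒ r7c3=9.
Step 27. [r2c7∈{9}] nothing but 9 survives at r2c7 ⇒ r2c7=9.
Step 28. [r3c4∈{9}] r3c4's peers cover all but 9, so r3c4=9.
Step 29. [r9c4∈{6}] r9c4 has the single candidate 6 ⇒ r9c4=6.
Step 30. [r9c8∈{7}] r9c8 is down to just 7. So r9c8=7.
Step 31. [r7c7∈{6}] nothing but 6 survives at r7c7 ⇒ r7c7=6.
Step 32. [r3c3∈{7}] r3c3's peers cover all but 7 ⇒ r3c3=7.
Step 33. [r6c4∈{3}] r6c4's peers cover all but 3. So r6c4=3.
Step 34. [r1c3∈{2}] r1c3's peers cover all but 2, so r1c3=2.
Step 35. [r4c5∈{4}] r4c5 is down to just 4 ⇒ r4c5=4.
Step 36. [r7c2∈{8}] r7c2 is down to just 8 ⇒ r7c2=8.
Step 37. [r5c7∈{2}] r5c7 has the single candidate 2, so r5c7=2.
Step 38. [r7c5∈{1}] only 1 remains possible at r7c5, so r7c5=1.
Step 39. [r2c1∈{3}] r2c1's peers cover all but 3, so r2c1=3.

Answer: 9 4 2 5 6 8 1 3 7 / 3 5 8 2 7 1 9 6 4 / 1 6 7 9 3 4 5 8 2 / 2 1 3 8 4 9 7 5 6 / 8 9 6 1 5 7 2 4 3 / 5 7 4 3 2 6 8 9 1 / 7 8 9 4 1 3 6 2 5 / 6 3 5 7 8 2 4 1 9 / 4 2 1 6 9 5 3 7 8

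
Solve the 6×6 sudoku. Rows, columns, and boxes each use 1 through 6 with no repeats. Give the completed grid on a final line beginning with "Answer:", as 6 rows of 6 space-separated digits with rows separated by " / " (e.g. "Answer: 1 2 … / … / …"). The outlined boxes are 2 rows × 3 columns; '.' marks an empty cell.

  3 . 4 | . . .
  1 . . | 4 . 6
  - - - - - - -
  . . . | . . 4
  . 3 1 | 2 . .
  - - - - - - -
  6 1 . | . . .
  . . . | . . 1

Step 1. [r5c6∈{2,3,5}] col 6 places 3 nowhere but r5c6 ⇒ r5c6=3.
Step 2. [r5c4∈{5}] only 5 remains possible at r5c4, so r5c4=5.
Step 3. [r5c3∈{2}] r5c3 is down to just 2, so r5c3=2.
Step 4. [r2c3∈{5}] r2c3 is down to just 5 ⇒ r2c3=5.
Step 5. [r6c5∈{2,4,6}] r6c5 is the only open cell in row 6 admitting 2 ⇒ r6c5=2.
Step 6. [r4c6∈{5}] r4c6 is down to just 5, so r4c6=5.
Step 7. [r3c4∈{1,3,6}] 3 has one home in col 4: r3c4, so r3c4=3.
Step 8. [r1c2∈{2,6}] in row 1, 6 fits only at r1c2 ⇒ r1c2=6.
Step 9. [r3c1∈{2,5}] in col 1, 2 fits only at r3c1. So r3c1=2.
Step 10. [r6c1∈{4,5}] 5 has one home in col 1: r6c1. So r6c1=5.
Step 11. [r3c5∈{1,6}] across row 3, 1 lands solely at r3c5 ⇒ r3c5=1.
Step 12. [r6c2∈{4}] r6c2's peers cover all but 4, so r6c2=4.
Step 13. [r1c4∈{1}] nothing but 1 survives at r1c4 ⇒ r1c4=1.
Step 14. [r3c3∈{6}] only 6 remains possible at r3c3, so r3c3=6.
Step 15. [r5c5∈{4}] r5c5 is down to just 4. So r5c5=4.
Step 16. [r4c5∈{6}] r4c5's peers cover all but 6, so r4c5=6.
Step 17. [r4c1∈{4}] r4c1's peers cover all but 4. So r4c1=4.
Step 18. [r2c5∈{3}] r2c5's peers cover all but 3, so r2c5=3.
Step 19. [r6c3∈{3}] r6c3 has the single candidate 3 ⇒ r6c3=3.
Step 20. [r1c6∈{2}] r1c6 has the single candidate 2 ⇒ r1c6=2.
Step 21. [r1c5∈{5}] r1c5 has the single candidate 5. So r1c5=5.
Step 22. [r6c4∈{6}] only 6 remains possible at r6c4 ⇒ r6c4=6.
Step 23. [r2c2∈{2}] r2c2 is down to just 2 ⇒ r2c2=2.
Step 24. [r3c2∈{5}] nothing but 5 survives at r3c2, so r3c2=5.

Answer: 3 6 4 1 5 2 / 1 2 5 4 3 6 / 2 5 6 3 1 4 / 4 3 1 2 6 5 / 6 1 2 5 4 3 / 5 4 3 6 2 1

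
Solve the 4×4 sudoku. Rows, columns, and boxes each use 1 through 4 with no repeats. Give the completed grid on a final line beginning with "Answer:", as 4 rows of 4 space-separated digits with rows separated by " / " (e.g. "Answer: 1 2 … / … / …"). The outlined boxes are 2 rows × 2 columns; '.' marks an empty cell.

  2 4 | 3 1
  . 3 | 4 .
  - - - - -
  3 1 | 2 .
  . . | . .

Step 1. [r3c4∈{4}] r3c4 is down to just 4. So r3c4=4.
Step 2. [r2c4∈{2}] nothing but 2 survives at r2c4, so r2c4=2.
Step 3. [r2c1∈{1}] nothing but 1 survives at r2c1. So r2c1=1.
Step 4. [r4c2∈{2}] only 2 remains possible at r4c2, so r4c2=2.
Step 5. [r4c4∈{3}] r4c4 is down to just 3, so r4c4=3.
Step 6. [r4c1∈{4}] only 4 remains possible at r4c1 ⇒ r4c1=4.
Step 7. [r4c3∈{1}] nothing but 1 survives at r4c3. So r4c3=1.

Answer: 2 4 3 1 / 1 3 4 2 / 3 1 2 4 / 4 2 1 3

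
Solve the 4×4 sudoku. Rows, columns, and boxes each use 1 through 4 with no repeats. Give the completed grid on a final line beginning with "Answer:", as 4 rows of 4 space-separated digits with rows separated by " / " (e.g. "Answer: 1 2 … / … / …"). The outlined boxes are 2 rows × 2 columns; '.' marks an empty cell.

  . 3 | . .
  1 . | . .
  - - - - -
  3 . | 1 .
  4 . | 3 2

Step 1. [r2c2∈{2,4}] r2c2 is the only open cell in col 2 admitting 4. So r2c2=4.
Step 2. [r1c3∈{2,4}] col 3 places 4 nowhere but r1c3 ⇒ r1c3=4.
Step 3. [r2c3∈{2}] r2c3 has the single candidate 2. So r2c3=2.
Step 4. [r4c2∈{1}] r4c2 is down to just 1 ⇒ r4c2=1.
Step 5. [r1c4∈{1}] r1c4 is down to just 1. So r1c4=1.
Step 6. [r2c4∈{3}] only 3 remains possible at r2c4 ⇒ r2c4=3.
Step 7. [r1c1∈{2}] r1c1 has the single candidate 2. So r1c1=2.
Step 8. [r3c2∈{2}] r3c2 has the single candidate 2, so r3c2=2.
Step 9. [r3c4∈{4}] r3c4 has the single candidate 4, so r3c4=4.

Answer: 2 3 4 1 / 1 4 2 3 / 3 2 1 4 / 4 1 3 2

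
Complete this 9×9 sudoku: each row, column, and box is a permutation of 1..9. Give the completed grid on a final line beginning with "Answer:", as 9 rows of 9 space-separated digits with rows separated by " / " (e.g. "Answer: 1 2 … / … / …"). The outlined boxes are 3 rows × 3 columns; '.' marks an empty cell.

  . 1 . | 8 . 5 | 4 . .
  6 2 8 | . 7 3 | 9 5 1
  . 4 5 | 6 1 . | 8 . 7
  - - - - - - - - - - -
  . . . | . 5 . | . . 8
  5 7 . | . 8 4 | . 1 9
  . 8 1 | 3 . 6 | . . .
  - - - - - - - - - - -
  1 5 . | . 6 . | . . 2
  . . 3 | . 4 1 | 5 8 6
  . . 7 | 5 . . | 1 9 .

Step 1. [r5c4∈{2}] r5c4 is down to just 2, so r5c4=2.
Step 2. [r4c3∈{2,4,6,9}] across col 3, 2 lands solely at r4c3. So r4c3=2.
Step 3. [r4c2∈{3,6,9}] col 2 places 3 nowhere but r4c2, so r4c2=3.
Step 4. [r6c5∈{9}] r6c5 is down to just 9 ⇒ r6c5=9.
Step 5. [r4c1∈{4,9}] across row 4, 9 lands solely at r4c1. So r4c1=9.
Step 6. [r4c8∈{4,6,7}] in row 4, 4 fits only at r4c8. So r4c8=4.
Step 7. [r1c9∈{3}] nothing but 3 survives at r1c9 ⇒ r1c9=3.
Step 8. [r8c4∈{7,9}] in row 8, 7 fits only at r8c4. So r8c4=7.
Step 9. [r1c5∈{2}] r1c5 has the single candidate 2, so r1c5=2.
Step 10. [r9c1∈{2,4,8}] r9c1 is the only open cell in col 1 admitting 8 ⇒ r9c1=8.
Step 11. [r5c7∈{3,6}] row 5 places 3 nowhere but r5c7 ⇒ r5c7=3.
Step 12. [r7c7∈{7}] r7c7's peers cover all but 7 ⇒ r7c7=7.
Step 13. [r7c4∈{9}] nothing but 9 survives at r7c4. So r7c4=9.
Step 14. [r6c7∈{2}] r6c7 has the single candidate 2. So r6c7=2.
Step 15. [r4c7∈{6}] r4c7 has the single candidate 6. So r4c7=6.
Step 16. [r4c4∈{1}] r4c4 is down to just 1 ⇒ r4c4=1.
Step 17. [r3c8∈{2}] only 2 remains possible at r3c8, so r3c8=2.
Step 18. [r1c1∈{7}] r1c1 has the single candidate 7, so r1c1=7.
Step 19. [r9c6∈{2}] r9c6's peers cover all but 2 ⇒ r9c6=2.
Step 20. [r7c3∈{4}] r7c3 has the single candidate 4 ⇒ r7c3=4.
Step 21. [r2c4∈{4}] r2c4 has the single candidate 4, so r2c4=4.
Step 22. [r9c5∈{3}] r9c5 is down to just 3, so r9c5=3.
Step 23. [r6c1∈{4}] r6c1 has the single candidate 4, so r6c1=4.
Step 24. [r1c3∈{9}] nothing but 9 survives at r1c3. So r1c3=9.
Step 25. [r3c1∈{3}] only 3 remains possible at r3c1, so r3c1=3.
Step 26. [r5c3∈{6}] r5c3 has the single candidate 6 ⇒ r5c3=6.
Step 27. [r7c8∈{3}] only 3 remains possible at r7c8 ⇒ r7c8=3.
Step 28. [r1c8∈{6}] r1c8 has the single candidate 6, so r1c8=6.
Step 29. [r4c6∈{7}] only 7 remains possible at r4c6 ⇒ r4c6=7.
Step 30. [r6c9∈{5}] r6c9 has the single candidate 5, so r6c9=5.
Step 31. [r3c6∈{9}] r3c6 has the single candidate 9, so r3c6=9.
Step 32. [r6c8∈{7}] r6c8's peers cover all but 7, so r6c8=7.
Step 33. [r8c1∈{2}] r8c1 has the single candidate 2, so r8c1=2.
Step 34. [r9c9∈{4}] only 4 remains possible at r9c9. So r9c9=4.
Step 35. [r9c2∈{6}] r9c2 is down to just 6. So r9c2=6.
Step 36. [r7c6∈{8}] r7c6 is down to just 8. So r7c6=8.
Step 37. [r8c2∈{9}] r8c2's peers cover all but 9 ⇒ r8c2=9.

Answer: 7 1 9 8 2 5 4 6 3 / 6 2 8 4 7 3 9 5 1 / 3 4 5 6 1 9 8 2 7 / 9 3 2 1 5 7 6 4 8 / 5 7 6 2 8 4 3 1 9 / 4 8 1 3 9 6 2 7 5 / 1 5 4 9 6 8 7 3 2 / 2 9 3 7 4 1 5 8 6 / 8 6 7 5 3 2 1 9 4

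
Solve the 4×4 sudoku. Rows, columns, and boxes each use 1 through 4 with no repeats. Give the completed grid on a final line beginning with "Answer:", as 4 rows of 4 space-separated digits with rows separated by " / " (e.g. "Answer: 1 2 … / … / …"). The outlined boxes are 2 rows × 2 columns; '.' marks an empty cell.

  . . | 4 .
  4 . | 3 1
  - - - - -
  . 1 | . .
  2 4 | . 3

Step 1. [r1c2∈{2,3}] r1c2 is the only open cell in col 2 admitting 3, so r1c2=3.
Step 2. [r3c4∈{2,4}] row 3 places 4 nowhere but r3c4, so r3c4=4.
Step 3. [r1c4∈{2}] nothing but 2 survives at r1c4 ⇒ r1c4=2.
Step 4. [r2c2∈{2}] r2c2's peers cover all but 2. So r2c2=2.
Step 5. [r3c1∈{3}] r3c1 is down to just 3, so r3c1=3.
Step 6. [r4c3∈{1}] r4c3's peers cover all but 1. So r4c3=1.
Step 7. [r1c1∈{1}] nothing but 1 survives at r1c1. So r1c1=1.
Step 8. [r3c3∈{2}] r3c3 is down to just 2, so r3c3=2.

Answer: 1 3 4 2 / 4 2 3 1 / 3 1 2 4 / 2 4 1 3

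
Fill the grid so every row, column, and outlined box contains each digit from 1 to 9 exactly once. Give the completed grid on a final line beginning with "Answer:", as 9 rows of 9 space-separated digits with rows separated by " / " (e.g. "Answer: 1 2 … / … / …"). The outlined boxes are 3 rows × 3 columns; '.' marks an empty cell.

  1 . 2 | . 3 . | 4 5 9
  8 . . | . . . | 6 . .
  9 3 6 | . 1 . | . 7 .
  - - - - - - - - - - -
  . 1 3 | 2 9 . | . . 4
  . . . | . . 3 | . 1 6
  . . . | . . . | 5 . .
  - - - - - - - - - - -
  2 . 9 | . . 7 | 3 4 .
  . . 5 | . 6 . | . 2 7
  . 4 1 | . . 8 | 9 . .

Step 1. [r7c5∈{5}] nothing but 5 survives at r7c5 ⇒ r7c5=5.
Step 2. [r2c3∈{4,7}] r2c3 is the only open cell in box 1 admitting 4, so r2c3=4.
Step 3. [r1c4∈{6,7,8}] in row 1, 8 fits only at r1c4 ⇒ r1c4=8.
Step 4. [r6c4∈{1,4,6,7}] col 4 places 6 nowhere but r6c4, so r6c4=6.
Step 5. [r9c1∈{3,6,7}] row 9 places 7 nowhere but r9c1. So r9c1=7.
Step 6. [r5c2∈{2,5,7,8,9}] 9 has one home in row 5: r5c2 ⇒ r5c2=9.
Step 7. [r5c7∈{2,7,8}] 2 has one home in row 5: r5c7. So r5c7=2.
Step 8. [r4c6∈{5}] nothing but 5 survives at r4c6 ⇒ r4c6=5.
Step 9. [r8c7∈{1,8}] 1 has one home in col 7: r8c7, so r8c7=1.
Step 10. [r6c1∈{4}] r6c1's peers cover all but 4. So r6c1=4.
Step 11. [r7c9∈{8}] r7c9's peers cover all but 8 ⇒ r7c9=8.
Step 12. [r5c5∈{4,7,8}] col 5 places 4 nowhere but r5c5. So r5c5=4.
Step 13. [r6c5∈{7,8}] across col 5, 8 lands solely at r6c5. So r6c5=8.
Step 14. [r2c5∈{2,7}] col 5 places 7 nowhere but r2c5, so r2c5=7.
Step 15. [r3c4∈{4,5}] r3c4 is the only open cell in row 3 admitting 5. So r3c4=5.
Step 16. [r8c4∈{3,4,9}] in col 4, 4 fits only at r8c4 ⇒ r8c4=4.
Step 17. [r2c9∈{1,2,3}] 1 has one home in row 2: r2c9, so r2c9=1.
Step 18. [r2c6∈{2,9}] 2 has one home in row 2: r2c6. So r2c6=2.
Step 19. [r6c3∈{7}] only 7 remains possible at r6c3. So r6c3=7.
Step 20. [r4c8∈{8}] r4c8 has the single candidate 8. So r4c8=8.
Step 21. [r6c8∈{3,9}] in row 6, 9 fits only at r6c8. So r6c8=9.
Step 22. [r4c1∈{6}] r4c1 has the single candidate 6. So r4c1=6.
Step 23. [r3c6∈{4}] nothing but 4 survives at r3c6, so r3c6=4.
Step 24. [r6c2∈{2}] r6c2 is down to just 2, so r6c2=2.
Step 25. [r9c9∈{5}] r9c9 is down to just 5, so r9c9=5.
Step 26. [r9c4∈{3}] only 3 remains possible at r9c4, so r9c4=3.
Step 27. [r5c4∈{7}] only 7 remains possible at r5c4, so r5c4=7.
Step 28. [r7c2∈{6}] r7c2 has the single candidate 6, so r7c2=6.
Step 29. [r4c7∈{7}] r4c7's peers cover all but 7, so r4c7=7.
Step 30. [r5c3∈{8}] r5c3 is down to just 8, so r5c3=8.
Step 31. [r6c9∈{3}] r6c9 is down to just 3 ⇒ r6c9=3.
Step 32. [r2c2∈{5}] nothing but 5 survives at r2c2, so r2c2=5.
Step 33. [r8c2∈{8}] r8c2 is down to just 8. So r8c2=8.
Step 34. [r5c1∈{5}] r5c1 is down to just 5. So r5c1=5.
Step 35. [r3c9∈{2}] r3c9's peers cover all but 2 ⇒ r3c9=2.
Step 36. [r9c8∈{6}] r9c8's peers cover all but 6 ⇒ r9c8=6.
Step 37. [r1c2∈{7}] r1c2's peers cover all but 7 ⇒ r1c2=7.
Step 38. [r9c5∈{2}] r9c5 has the single candidate 2. So r9c5=2.
Step 39. [r6c6∈{1}] r6c6's peers cover all but 1. So r6c6=1.
Step 40. [r8c1∈{3}] r8c1 is down to just 3 ⇒ r8c1=3.
Step 41. [r8c6∈{9}] r8c6 is down to just 9 ⇒ r8c6=9.
Step 42. [r7c4∈{1}] r7c4 has the single candidate 1. So r7c4=1.
Step 43. [r2c8∈{3}] r2c8 is down to just 3. So r2c8=3.
Step 44. [r1c6∈{6}] r1c6's peers cover all but 6 ⇒ r1c6=6.
Step 45. [r2c4∈{9}] r2c4 is down to just 9 ⇒ r2c4=9.
Step 46. [r3c7∈{8}] nothing but 8 survives at r3c7 ⇒ r3c7=8.

Answer: 1 7 2 8 3 6 4 5 9 / 8 5 4 9 7 2 6 3 1 / 9 3 6 5 1 4 8 7 2 / 6 1 3 2 9 5 7 8 4 / 5 9 8 7 4 3 2 1 6 / 4 2 7 6 8 1 5 9 3 / 2 6 9 1 5 7 3 4 8 / 3 8 5 4 6 9 1 2 7 / 7 4 1 3 2 8 9 6 5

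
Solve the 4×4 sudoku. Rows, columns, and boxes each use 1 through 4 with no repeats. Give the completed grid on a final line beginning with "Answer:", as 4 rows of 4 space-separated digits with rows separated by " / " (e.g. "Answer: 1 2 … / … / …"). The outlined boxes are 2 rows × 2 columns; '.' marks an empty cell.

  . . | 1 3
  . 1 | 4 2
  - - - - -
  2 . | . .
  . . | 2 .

Step 1. [r4c1∈{1,3,4}] across col 1, 1 lands solely at r4c1 ⇒ r4c1=1.
Step 2. [r4c4∈{4}] only 4 remains possible at r4c4 ⇒ r4c4=4.
Step 3. [r3c2∈{3,4}] r3c2 is the only open cell in row 3 admitting 4. So r3c2=4.
Step 4. [r4c2∈{3}] nothing but 3 survives at r4c2, so r4c2=3.
Step 5. [r3c3∈{3}] r3c3 has the single candidate 3, so r3c3=3.
Step 6. [r3c4∈{1}] nothing but 1 survives at r3c4 ⇒ r3c4=1.
Step 7. [r2c1∈{3}] r2c1 has the single candidate 3 ⇒ r2c1=3.
Step 8. [r1c1∈{4}] nothing but 4 survives at r1c1. So r1c1=4.
Step 9. [r1c2∈{2}] only 2 remains possible at r1c2, so r1c2=2.

Answer: 4 2 1 3 / 3 1 4 2 / 2 4 3 1 / 1 3 2 4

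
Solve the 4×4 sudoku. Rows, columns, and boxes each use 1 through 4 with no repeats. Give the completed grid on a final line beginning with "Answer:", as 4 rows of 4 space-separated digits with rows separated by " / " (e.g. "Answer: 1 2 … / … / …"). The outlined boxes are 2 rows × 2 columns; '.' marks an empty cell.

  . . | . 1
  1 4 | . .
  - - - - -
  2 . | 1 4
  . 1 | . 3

Step 1. [r4c3∈{2}] nothing but 2 survives at r4c3 ⇒ r4c3=2.
Step 2. [r1c1∈{3}] r1c1's peers cover all but 3. So r1c1=3.
Step 3. [r2c3∈{3}] r2c3 has the single candidate 3 ⇒ r2c3=3.
Step 4. [r2c4∈{2}] r2c4 is down to just 2, so r2c4=2.
Step 5. [r1c3∈{4}] nothing but 4 survives at r1c3, so r1c3=4.
Step 6. [r1c2∈{2}] nothing but 2 survives at r1c2, so r1c2=2.
Step 7. [r3c2∈{3}] r3c2's peers cover all but 3, so r3c2=3.
Step 8. [r4c1∈{4}] r4c1's peers cover all but 4, so r4c1=4.

Answer: 3 2 4 1 / 1 4 3 2 / 2 3 1 4 / 4 1 2 3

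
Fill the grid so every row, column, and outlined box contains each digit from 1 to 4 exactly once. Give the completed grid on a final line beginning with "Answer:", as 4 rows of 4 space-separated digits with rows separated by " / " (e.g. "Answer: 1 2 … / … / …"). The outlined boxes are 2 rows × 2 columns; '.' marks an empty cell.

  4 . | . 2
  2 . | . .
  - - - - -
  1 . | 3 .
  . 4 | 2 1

Step 1. [r2c3∈{1,4}] across col 3, 4 lands solely at r2c3 ⇒ r2c3=4.
Step 2. [r2c2∈{1,3}] r2c2 is the only open cell in row 2 admitting 1, so r2c2=1.
Step 3. [r2c4∈{3}] r2c4's peers cover all but 3, so r2c4=3.
Step 4. [r1c3∈{1}] only 1 remains possible at r1c3. So r1c3=1.
Step 5. [r1c2∈{3}] r1c2's peers cover all but 3 ⇒ r1c2=3.
Step 6. [r3c2∈{2}] nothing but 2 survives at r3c2 ⇒ r3c2=2.
Step 7. [r4c1∈{3}] only 3 remains possible at r4c1 ⇒ r4c1=3.
Step 8. [r3c4∈{4}] r3c4's peers cover all but 4 ⇒ r3c4=4.

Answer: 4 3 1 2 / 2 1 4 3 / 1 2 3 4 / 3 4 2 1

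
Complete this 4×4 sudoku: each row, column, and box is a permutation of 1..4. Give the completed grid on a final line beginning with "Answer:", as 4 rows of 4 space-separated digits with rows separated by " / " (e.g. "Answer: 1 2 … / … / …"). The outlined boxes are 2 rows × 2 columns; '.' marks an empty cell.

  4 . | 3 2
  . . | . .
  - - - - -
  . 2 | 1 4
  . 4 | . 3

Step 1. [r2c4∈{1}] nothing but 1 survives at r2c4 ⇒ r2c4=1.
Step 2. [r2c1∈{2,3}] across row 2, 2 lands solely at r2c1. So r2c1=2.
Step 3. [r4c1∈{1}] nothing but 1 survives at r4c1 ⇒ r4c1=1.
Step 4. [r2c3∈{4}] only 4 remains possible at r2c3, so r2c3=4.
Step 5. [r2c2∈{3}] r2c2 is down to just 3, so r2c2=3.
Step 6. [r4c3∈{2}] nothing but 2 survives at r4c3. So r4c3=2.
Step 7. [r1c2∈{1}] nothing but 1 survives at r1c2. So r1c2=1.
Step 8. [r3c1∈{3}] r3c1 is down to just 3. So r3c1=3.

Answer: 4 1 3 2 / 2 3 4 1 / 3 2 1 4 / 1 4 2 3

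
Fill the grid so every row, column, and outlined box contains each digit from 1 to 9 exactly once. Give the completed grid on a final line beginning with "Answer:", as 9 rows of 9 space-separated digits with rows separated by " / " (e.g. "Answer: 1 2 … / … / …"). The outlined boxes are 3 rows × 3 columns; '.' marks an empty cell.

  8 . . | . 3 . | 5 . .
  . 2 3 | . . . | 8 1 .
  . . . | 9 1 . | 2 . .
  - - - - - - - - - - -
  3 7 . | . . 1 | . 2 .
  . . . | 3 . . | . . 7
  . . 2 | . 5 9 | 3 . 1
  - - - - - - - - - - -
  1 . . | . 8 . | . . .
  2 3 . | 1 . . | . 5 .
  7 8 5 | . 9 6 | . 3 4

Step 1. [r6c4∈{4,6,7,8}] 7 has one home in row 6: r6c4 ⇒ r6c4=7.
Step 2. [r4c4∈{4,6,8}] col 4 places 8 nowhere but r4c4 ⇒ r4c4=8.
Step 3. [r5c3∈{1,4,6,8,9}] r5c3 is the only open cell in col 3 admitting 8, so r5c3=8.
Step 4. [r1c3∈{1,4,6,7,9}] r1c3 is the only open cell in col 3 admitting 1 ⇒ r1c3=1.
Step 5. [r3c3∈{4,6,7}] 7 has one home in col 3: r3c3 ⇒ r3c3=7.
Step 6. [r1c8∈{4,6,7,9}] box 3 places 7 nowhere but r1c8 ⇒ r1c8=7.
Step 7. [r3c8∈{4,6}] box 3 places 4 nowhere but r3c8. So r3c8=4.
Step 8. [r7c9∈{2,6,9}] in col 9, 2 fits only at r7c9 ⇒ r7c9=2.
Step 9. [r5c2∈{1,4,5,6,9}] row 5 places 1 nowhere but r5c2, so r5c2=1.
Step 10. [r5c1∈{4,5,6,9}] r5c1 is the only open cell in row 5 admitting 5 ⇒ r5c1=5.
Step 11. [r4c3∈{4,6,9}] in box 4, 9 fits only at r4c3, so r4c3=9.
Step 12. [r7c2∈{4,6,9}] r7c2 is the only open cell in box 7 admitting 9. So r7c2=9.
Step 13. [r7c8∈{6}] r7c8 is down to just 6, so r7c8=6.
Step 14. [r3c1∈{6}] r3c1 has the single candidate 6, so r3c1=6.
Step 15. [r1c2∈{4}] r1c2 is down to just 4. So r1c2=4.
Step 16. [r7c6∈{3,4,5,7}] in row 7, 3 fits only at r7c6, so r7c6=3.
Step 17. [r5c5∈{2,4,6}] 2 has one home in col 5: r5c5. So r5c5=2.
Step 18. [r5c6∈{4}] only 4 remains possible at r5c6, so r5c6=4.
Step 19. [r8c6∈{7}] only 7 remains possible at r8c6. So r8c6=7.
Step 20. [r8c5∈{4}] r8c5 has the single candidate 4 ⇒ r8c5=4.
Step 21. [r4c5∈{6}] only 6 remains possible at r4c5 ⇒ r4c5=6.
Step 22. [r1c9∈{6,9}] r1c9 is the only open cell in row 1 admitting 9. So r1c9=9.
Step 23. [r2c6∈{5}] r2c6's peers cover all but 5 ⇒ r2c6=5.
Step 24. [r1c4∈{2,6}] across row 1, 6 lands solely at r1c4 ⇒ r1c4=6.
Step 25. [r8c7∈{9}] r8c7's peers cover all but 9 ⇒ r8c7=9.
Step 26. [r2c5∈{7}] r2c5's peers cover all but 7, so r2c5=7.
Step 27. [r8c9∈{8}] r8c9 is down to just 8. So r8c9=8.
Step 28. [r9c4∈{2}] nothing but 2 survives at r9c4 ⇒ r9c4=2.
Step 29. [r8c3∈{6}] r8c3 is down to just 6. So r8c3=6.
Step 30. [r2c4∈{4}] only 4 remains possible at r2c4. So r2c4=4.
Step 31. [r2c1∈{9}] r2c1's peers cover all but 9, so r2c1=9.
Step 32. [r5c7∈{6}] nothing but 6 survives at r5c7, so r5c7=6.
Step 33. [r7c4∈{5}] r7c4's peers cover all but 5, so r7c4=5.
Step 34. [r4c9∈{5}] r4c9 has the single candidate 5, so r4c9=5.
Step 35. [r6c2∈{6}] nothing but 6 survives at r6c2 ⇒ r6c2=6.
Step 36. [r9c7∈{1}] nothing but 1 survives at r9c7 ⇒ r9c7=1.
Step 37. [r3c6∈{8}] only 8 remains possible at r3c6, so r3c6=8.
Step 38. [r7c3∈{4}] r7c3 is down to just 4 ⇒ r7c3=4.
Step 39. [r6c1∈{4}] only 4 remains possible at r6c1, so r6c1=4.
Step 40. [r3c2∈{5}] nothing but 5 survives at r3c2 ⇒ r3c2=5.
Step 41. [r1c6∈{2}] only 2 remains possible at r1c6, so r1c6=2.
Step 42. [r6c8∈{8}] r6c8 has the single candidate 8. So r6c8=8.
Step 43. [r5c8∈{9}] nothing but 9 survives at r5c8 ⇒ r5c8=9.
Step 44. [r3c9∈{3}] r3c9 is down to just 3. So r3c9=3.
Step 45. [r2c9∈{6}] r2c9 has the single candidate 6 ⇒ r2c9=6.
Step 46. [r4c7∈{4}] r4c7 has the single candidate 4 ⇒ r4c7=4.
Step 47. [r7c7∈{7}] nothing but 7 survives at r7c7 ⇒ r7c7=7.

Answer: 8 4 1 6 3 2 5 7 9 / 9 2 3 4 7 5 8 1 6 / 6 5 7 9 1 8 2 4 3 / 3 7 9 8 6 1 4 2 5 / 5 1 8 3 2 4 6 9 7 / 4 6 2 7 5 9 3 8 1 / 1 9 4 5 8 3 7 6 2 / 2 3 6 1 4 7 9 5 8 / 7 8 5 2 9 6 1 3 4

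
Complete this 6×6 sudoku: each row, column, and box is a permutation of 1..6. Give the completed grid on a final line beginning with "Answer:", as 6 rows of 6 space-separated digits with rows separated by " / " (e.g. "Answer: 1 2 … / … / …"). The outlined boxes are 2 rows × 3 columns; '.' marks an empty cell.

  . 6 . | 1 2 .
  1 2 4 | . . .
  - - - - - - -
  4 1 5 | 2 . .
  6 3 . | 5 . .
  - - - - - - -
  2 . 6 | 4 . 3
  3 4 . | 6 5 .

Step 1. [r4c5∈{1,4}] across col 5, 4 lands solely at r4c5, so r4c5=4.
Step 2. [r2c6∈{5,6}] row 2 places 5 nowhere but r2c6. So r2c6=5.
Step 3. [r3c5∈{3,6}] across row 3, 3 lands solely at r3c5 ⇒ r3c5=3.
Step 4. [r4c6∈{1}] r4c6's peers cover all but 1. So r4c6=1.
Step 5. [r6c6∈{2}] r6c6 has the single candidate 2 ⇒ r6c6=2.
Step 6. [r1c6∈{4}] r1c6 has the single candidate 4, so r1c6=4.
Step 7. [r5c2∈{5}] only 5 remains possible at r5c2. So r5c2=5.
Step 8. [r1c1∈{5}] only 5 remains possible at r1c1, so r1c1=5.
Step 9. [r2c5∈{6}] r2c5 is down to just 6, so r2c5=6.
Step 10. [r4c3∈{2}] r4c3 is down to just 2. So r4c3=2.
Step 11. [r3c6∈{6}] nothing but 6 survives at r3c6, so r3c6=6.
Step 12. [r6c3∈{1}] only 1 remains possible at r6c3. So r6c3=1.
Step 13. [r2c4∈{3}] r2c4's peers cover all but 3 ⇒ r2c4=3.
Step 14. [r5c5∈{1}] only 1 remains possible at r5c5, so r5c5=1.
Step 15. [r1c3∈{3}] r1c3 has the single candidate 3, so r1c3=3.

Answer: 5 6 3 1 2 4 / 1 2 4 3 6 5 / 4 1 5 2 3 6 / 6 3 2 5 4 1 / 2 5 6 4 1 3 / 3 4 1 6 5 2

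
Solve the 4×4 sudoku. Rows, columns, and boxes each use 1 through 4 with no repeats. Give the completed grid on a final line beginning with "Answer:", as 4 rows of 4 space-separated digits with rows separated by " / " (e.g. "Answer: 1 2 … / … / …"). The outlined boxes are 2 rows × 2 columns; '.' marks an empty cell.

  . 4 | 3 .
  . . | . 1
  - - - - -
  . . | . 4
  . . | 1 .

Step 1. [r3c3∈{2}] nothing but 2 survives at r3c3, so r3c3=2.
Step 2. [r1c1∈{1,2}] in row 1, 1 fits only at r1c1 ⇒ r1c1=1.
Step 3. [r3c1∈{3}] r3c1's peers cover all but 3 ⇒ r3c1=3.
Step 4. [r4c2∈{2}] nothing but 2 survives at r4c2 ⇒ r4c2=2.
Step 5. [r2c3∈{4}] r2c3's peers cover all but 4 ⇒ r2c3=4.
Step 6. [r2c1∈{2}] nothing but 2 survives at r2c1. So r2c1=2.
Step 7. [r1c4∈{2}] r1c4 is down to just 2 ⇒ r1c4=2.
Step 8. [r3c2∈{1}] r3c2 is down to just 1 ⇒ r3c2=1.
Step 9. [r4c4∈{3}] only 3 remains possible at r4c4. So r4c4=3.
Step 10. [r4c1∈{4}] nothing but 4 survives at r4c1 ⇒ r4c1=4.
Step 11. [r2c2∈{3}] r2c2 has the single candidate 3, so r2c2=3.

Answer: 1 4 3 2 / 2 3 4 1 / 3 1 2 4 / 4 2 1 3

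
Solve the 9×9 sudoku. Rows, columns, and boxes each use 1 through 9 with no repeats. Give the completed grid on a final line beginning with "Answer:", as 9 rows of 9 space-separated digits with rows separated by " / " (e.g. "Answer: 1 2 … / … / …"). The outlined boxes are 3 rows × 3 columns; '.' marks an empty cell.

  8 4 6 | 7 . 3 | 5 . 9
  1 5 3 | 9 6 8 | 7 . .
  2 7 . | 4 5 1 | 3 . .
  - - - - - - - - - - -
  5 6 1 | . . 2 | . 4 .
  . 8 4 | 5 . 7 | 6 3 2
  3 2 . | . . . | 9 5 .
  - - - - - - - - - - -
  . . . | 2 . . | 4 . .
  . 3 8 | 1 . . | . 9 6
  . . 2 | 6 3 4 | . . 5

Step 1. [r7c5∈{7,8,9}] in box 8, 8 fits only at r7c5. So r7c5=8.
Step 2. [r9c7∈{1,8}] 1 has one home in col 7: r9c7, so r9c7=1.
Step 3. [r9c2∈{9}] r9c2's peers cover all but 9 ⇒ r9c2=9.
Step 4. [r7c8∈{7}] r7c8's peers cover all but 7, so r7c8=7.
Step 5. [r4c7∈{8}] r4c7's peers cover all but 8, so r4c7=8.
Step 6. [r5c5∈{1,9}] in row 5, 1 fits only at r5c5. So r5c5=1.
Step 7. [r1c5∈{2}] nothing but 2 survives at r1c5 ⇒ r1c5=2.
Step 8. [r4c9∈{7}] nothing but 7 survives at r4c9, so r4c9=7.
Step 9. [r9c8∈{8}] r9c8's peers cover all but 8. So r9c8=8.
Step 10. [r8c6∈{5}] r8c6 is down to just 5. So r8c6=5.
Step 11. [r9c1∈{7}] r9c1 has the single candidate 7 ⇒ r9c1=7.
Step 12. [r7c1∈{6}] r7c1's peers cover all but 6. So r7c1=6.
Step 13. [r5c1∈{9}] r5c1 is down to just 9. So r5c1=9.
Step 14. [r6c6∈{6}] nothing but 6 survives at r6c6 ⇒ r6c6=6.
Step 15. [r8c5∈{7}] r8c5 is down to just 7, so r8c5=7.
Step 16. [r7c2∈{1}] nothing but 1 survives at r7c2. So r7c2=1.
Step 17. [r3c3∈{9}] r3c3 has the single candidate 9, so r3c3=9.
Step 18. [r8c1∈{4}] nothing but 4 survives at r8c1 ⇒ r8c1=4.
Step 19. [r7c9∈{3}] only 3 remains possible at r7c9. So r7c9=3.
Step 20. [r4c4∈{3}] only 3 remains possible at r4c4 ⇒ r4c4=3.
Step 21. [r6c3∈{7}] r6c3 is down to just 7. So r6c3=7.
Step 22. [r7c3∈{5}] only 5 remains possible at r7c3. So r7c3=5.
Step 23. [r6c9∈{1}] only 1 remains possible at r6c9 ⇒ r6c9=1.
Step 24. [r2c8∈{2}] r2c8's peers cover all but 2, so r2c8=2.
Step 25. [r6c5∈{4}] r6c5's peers cover all but 4 ⇒ r6c5=4.
Step 26. [r8c7∈{2}] r8c7 is down to just 2 ⇒ r8c7=2.
Step 27. [r6c4∈{8}] r6c4 has the single candidate 8, so r6c4=8.
Step 28. [r3c8∈{6}] r3c8 is down to just 6. So r3c8=6.
Step 29. [r7c6∈{9}] nothing but 9 survives at r7c6, so r7c6=9.
Step 30. [r3c9∈{8}] r3c9 is down to just 8 ⇒ r3c9=8.
Step 31. [r2c9∈{4}] only 4 remains possible at r2c9. So r2c9=4.
Step 32. [r4c5∈{9}] only 9 remains possible at r4c5, so r4c5=9.
Step 33. [r1c8∈{1}] r1c8's peers cover all but 1, so r1c8=1.

Answer: 8 4 6 7 2 3 5 1 9 / 1 5 3 9 6 8 7 2 4 / 2 7 9 4 5 1 3 6 8 / 5 6 1 3 9 2 8 4 7 / 9 8 4 5 1 7 6 3 2 / 3 2 7 8 4 6 9 5 1 / 6 1 5 2 8 9 4 7 3 / 4 3 8 1 7 5 2 9 6 / 7 9 2 6 3 4 1 8 5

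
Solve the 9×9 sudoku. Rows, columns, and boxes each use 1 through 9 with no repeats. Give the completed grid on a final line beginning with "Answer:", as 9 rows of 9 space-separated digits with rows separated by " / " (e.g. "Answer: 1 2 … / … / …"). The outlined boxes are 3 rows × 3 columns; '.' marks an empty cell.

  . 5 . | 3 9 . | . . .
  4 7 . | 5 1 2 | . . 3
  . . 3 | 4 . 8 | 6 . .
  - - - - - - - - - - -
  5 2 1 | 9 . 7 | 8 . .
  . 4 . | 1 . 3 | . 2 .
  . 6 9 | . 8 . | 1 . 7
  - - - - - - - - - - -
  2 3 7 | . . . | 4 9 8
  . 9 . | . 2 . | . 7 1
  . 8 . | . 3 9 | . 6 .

Step 1. [r3c9∈{2,5,9}] across row 3, 2 lands solely at r3c9 ⇒ r3c9=2.
Step 2. [r1c6∈{6}] r1c6's peers cover all but 6 ⇒ r1c6=6.
Step 3. [r4c5∈{4,6}] in col 5, 4 fits only at r4c5, so r4c5=4.
Step 4. [r6c6∈{5}] r6c6 is down to just 5. So r6c6=5.
Step 5. [r9c9∈{5}] r9c9's peers cover all but 5, so r9c9=5.
Step 6. [r3c2∈{1}] r3c2's peers cover all but 1. So r3c2=1.
Step 7. [r1c1∈{8}] r1c1 has the single candidate 8 ⇒ r1c1=8.
Step 8. [r6c8∈{3,4}] r6c8 is the only open cell in row 6 admitting 4 ⇒ r6c8=4.
Step 9. [r5c9∈{6,9}] col 9 places 9 nowhere but r5c9, so r5c9=9.
Step 10. [r8c3∈{4,5,6}] in row 8, 5 fits only at r8c3, so r8c3=5.
Step 11. [r7c4∈{6}] r7c4 has the single candidate 6. So r7c4=6.
Step 12. [r3c5∈{7}] only 7 remains possible at r3c5, so r3c5=7.
Step 13. [r9c3∈{4}] r9c3 has the single candidate 4. So r9c3=4.
Step 14. [r6c4∈{2}] nothing but 2 survives at r6c4 ⇒ r6c4=2.
Step 15. [r3c8∈{5}] r3c8 has the single candidate 5, so r3c8=5.
Step 16. [r1c8∈{1}] r1c8 has the single candidate 1, so r1c8=1.
Step 17. [r5c7∈{5}] only 5 remains possible at r5c7 ⇒ r5c7=5.
Step 18. [r8c1∈{6}] only 6 remains possible at r8c1 ⇒ r8c1=6.
Step 19. [r7c6∈{1}] nothing but 1 survives at r7c6, so r7c6=1.
Step 20. [r5c5∈{6}] r5c5 is down to just 6 ⇒ r5c5=6.
Step 21. [r1c3∈{2}] r1c3 has the single candidate 2. So r1c3=2.
Step 22. [r2c7∈{9}] nothing but 9 survives at r2c7, so r2c7=9.
Step 23. [r3c1∈{9}] r3c1 has the single candidate 9, so r3c1=9.
Step 24. [r9c7∈{2}] r9c7's peers cover all but 2 ⇒ r9c7=2.
Step 25. [r9c4∈{7}] r9c4 has the single candidate 7, so r9c4=7.
Step 26. [r6c1∈{3}] r6c1 is down to just 3. So r6c1=3.
Step 27. [r5c1∈{7}] r5c1's peers cover all but 7. So r5c1=7.
Step 28. [r2c3∈{6}] r2c3 has the single candidate 6. So r2c3=6.
Step 29. [r4c8∈{3}] nothing but 3 survives at r4c8. So r4c8=3.
Step 30. [r9c1∈{1}] r9c1's peers cover all but 1 ⇒ r9c1=1.
Step 31. [r2c8∈{8}] only 8 remains possible at r2c8. So r2c8=8.
Step 32. [r5c3∈{8}] nothing but 8 survives at r5c3 ⇒ r5c3=8.
Step 33. [r7c5∈{5}] r7c5's peers cover all but 5, so r7c5=5.
Step 34. [r8c4∈{8}] r8c4 is down to just 8, so r8c4=8.
Step 35. [r8c7∈{3}] r8c7 is down to just 3 ⇒ r8c7=3.
Step 36. [r8c6∈{4}] r8c6's peers cover all but 4, so r8c6=4.
Step 37. [r4c9∈{6}] r4c9's peers cover all but 6 ⇒ r4c9=6.
Step 38. [r1c9∈{4}] r1c9's peers cover all but 4. So r1c9=4.
Step 39. [r1c7∈{7}] r1c7 is down to just 7 ⇒ r1c7=7.

Answer: 8 5 2 3 9 6 7 1 4 / 4 7 6 5 1 2 9 8 3 / 9 1 3 4 7 8 6 5 2 / 5 2 1 9 4 7 8 3 6 / 7 4 8 1 6 3 5 2 9 / 3 6 9 2 8 5 1 4 7 / 2 3 7 6 5 1 4 9 8 / 6 9 5 8 2 4 3 7 1 / 1 8 4 7 3 9 2 6 5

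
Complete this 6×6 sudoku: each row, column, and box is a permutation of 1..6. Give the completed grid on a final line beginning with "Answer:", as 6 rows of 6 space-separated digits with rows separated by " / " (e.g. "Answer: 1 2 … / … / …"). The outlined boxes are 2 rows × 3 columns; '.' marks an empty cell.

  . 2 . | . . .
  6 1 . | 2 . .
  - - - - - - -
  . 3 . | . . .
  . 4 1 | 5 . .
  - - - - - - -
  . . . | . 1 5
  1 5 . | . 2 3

Step 1. [r3c3∈{2,5,6}] 6 has one home in box 3: r3c3, so r3c3=6.
Step 2. [r1c4∈{1,3,4,6}] in col 4, 3 fits only at r1c4 ⇒ r1c4=3.
Step 3. [r2c6∈{4}] nothing but 4 survives at r2c6 ⇒ r2c6=4.
Step 4. [r6c3∈{4}] r6c3 has the single candidate 4 ⇒ r6c3=4.
Step 5. [r4c1∈{2}] nothing but 2 survives at r4c1. So r4c1=2.
Step 6. [r1c3∈{5}] nothing but 5 survives at r1c3. So r1c3=5.
Step 7. [r1c6∈{1,6}] r1c6 is the only open cell in row 1 admitting 1 ⇒ r1c6=1.
Step 8. [r5c4∈{4,6}] in row 5, 4 fits only at r5c4. So r5c4=4.
Step 9. [r1c5∈{6}] only 6 remains possible at r1c5, so r1c5=6.
Step 10. [r2c3∈{3}] r2c3 is down to just 3 ⇒ r2c3=3.
Step 11. [r1c1∈{4}] nothing but 4 survives at r1c1, so r1c1=4.
Step 12. [r3c1∈{5}] only 5 remains possible at r3c1, so r3c1=5.
Step 13. [r3c4∈{1}] only 1 remains possible at r3c4, so r3c4=1.
Step 14. [r4c5∈{3}] r4c5's peers cover all but 3, so r4c5=3.
Step 15. [r4c6∈{6}] nothing but 6 survives at r4c6 ⇒ r4c6=6.
Step 16. [r3c5∈{4}] r3c5's peers cover all but 4 ⇒ r3c5=4.
Step 17. [r6c4∈{6}] r6c4's peers cover all but 6, so r6c4=6.
Step 18. [r5c2∈{6}] r5c2 is down to just 6, so r5c2=6.
Step 19. [r5c3∈{2}] only 2 remains possible at r5c3, so r5c3=2.
Step 20. [r5c1∈{3}] nothing but 3 survives at r5c1. So r5c1=3.
Step 21. [r2c5∈{5}] r2c5 is down to just 5. So r2c5=5.
Step 22. [r3c6∈{2}] nothing but 2 survives at r3c6. So r3c6=2.

Answer: 4 2 5 3 6 1 / 6 1 3 2 5 4 / 5 3 6 1 4 2 / 2 4 1 5 3 6 / 3 6 2 4 1 5 / 1 5 4 6 2 3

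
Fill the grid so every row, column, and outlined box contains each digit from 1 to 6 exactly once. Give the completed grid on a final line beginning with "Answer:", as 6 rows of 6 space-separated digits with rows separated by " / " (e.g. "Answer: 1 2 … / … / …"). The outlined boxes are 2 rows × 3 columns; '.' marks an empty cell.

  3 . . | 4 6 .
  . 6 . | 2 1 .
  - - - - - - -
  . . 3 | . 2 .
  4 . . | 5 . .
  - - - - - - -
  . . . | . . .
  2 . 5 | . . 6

Step 1. [r5c6∈{1,2,3,4,5}] row 5 places 2 nowhere but r5c6 ⇒ r5c6=2.
Step 2. [r4c3∈{1,2,6}] row 4 places 6 nowhere but r4c3, so r4c3=6.
Step 3. [r4c5∈{3}] r4c5 has the single candidate 3. So r4c5=3.
Step 4. [r4c6∈{1}] r4c6's peers cover all but 1 ⇒ r4c6=1.
Step 5. [r2c1∈{5}] r2c1 is down to just 5, so r2c1=5.
Step 6. [r3c1∈{1}] r3c1's peers cover all but 1 ⇒ r3c1=1.
Step 7. [r1c3∈{1,2}] 2 has one home in col 3: r1c3 ⇒ r1c3=2.
Step 8. [r5c3∈{1,4}] 1 has one home in col 3: r5c3, so r5c3=1.
Step 9. [r6c5∈{4}] r6c5's peers cover all but 4. So r6c5=4.
Step 10. [r6c2∈{3}] r6c2 is down to just 3, so r6c2=3.
Step 11. [r1c6∈{5}] only 5 remains possible at r1c6 ⇒ r1c6=5.
Step 12. [r5c1∈{6}] only 6 remains possible at r5c1, so r5c1=6.
Step 13. [r5c2∈{4}] r5c2 has the single candidate 4 ⇒ r5c2=4.
Step 14. [r5c5∈{5}] r5c5 has the single candidate 5. So r5c5=5.
Step 15. [r3c4∈{6}] r3c4 has the single candidate 6, so r3c4=6.
Step 16. [r2c6∈{3}] r2c6's peers cover all but 3, so r2c6=3.
Step 17. [r5c4∈{3}] r5c4 has the single candidate 3. So r5c4=3.
Step 18. [r4c2∈{2}] only 2 remains possible at r4c2, so r4c2=2.
Step 19. [r1c2∈{1}] nothing but 1 survives at r1c2. So r1c2=1.
Step 20. [r2c3∈{4}] nothing but 4 survives at r2c3, so r2c3=4.
Step 21. [r3c2∈{5}] r3c2 has the single candidate 5. So r3c2=5.
Step 22. [r6c4∈{1}] only 1 remains possible at r6c4, so r6c4=1.
Step 23. [r3c6∈{4}] nothing but 4 survives at r3c6, so r3c6=4.

Answer: 3 1 2 4 6 5 / 5 6 4 2 1 3 / 1 5 3 6 2 4 / 4 2 6 5 3 1 / 6 4 1 3 5 2 / 2 3 5 1 4 6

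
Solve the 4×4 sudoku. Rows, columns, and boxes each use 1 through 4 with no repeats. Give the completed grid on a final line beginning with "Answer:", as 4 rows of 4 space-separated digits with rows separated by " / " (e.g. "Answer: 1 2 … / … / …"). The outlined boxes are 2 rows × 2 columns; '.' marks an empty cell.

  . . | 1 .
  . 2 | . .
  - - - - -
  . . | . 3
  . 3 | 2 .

Step 1. [r2c4∈{4}] nothing but 4 survives at r2c4 ⇒ r2c4=4.
Step 2. [r4c1∈{1,4}] in row 4, 4 fits only at r4c1 ⇒ r4c1=4.
Step 3. [r2c1∈{1,3}] row 2 places 1 nowhere but r2c1. So r2c1=1.
Step 4. [r2c3∈{3}] r2c3's peers cover all but 3, so r2c3=3.
Step 5. [r1c2∈{4}] r1c2's peers cover all but 4 ⇒ r1c2=4.
Step 6. [r3c1∈{2}] only 2 remains possible at r3c1, so r3c1=2.
Step 7. [r3c3∈{4}] only 4 remains possible at r3c3 ⇒ r3c3=4.
Step 8. [r4c4∈{1}] r4c4's peers cover all but 1 ⇒ r4c4=1.
Step 9. [r1c4∈{2}] only 2 remains possible at r1c4. So r1c4=2.
Step 10. [r1c1∈{3}] r1c1's peers cover all but 3. So r1c1=3.
Step 11. [r3c2∈{1}] only 1 remains possible at r3c2, so r3c2=1.

Answer: 3 4 1 2 / 1 2 3 4 / 2 1 4 3 / 4 3 2 1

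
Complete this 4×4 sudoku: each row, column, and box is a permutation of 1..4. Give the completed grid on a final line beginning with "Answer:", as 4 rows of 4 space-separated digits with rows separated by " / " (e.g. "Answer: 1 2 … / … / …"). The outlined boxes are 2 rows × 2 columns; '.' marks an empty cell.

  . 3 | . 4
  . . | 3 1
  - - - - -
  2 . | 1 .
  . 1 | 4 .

Step 1. [r2c2∈{2,4}] 2 has one home in row 2: r2c2. So r2c2=2.
Step 2. [r3c4∈{3}] r3c4 has the single candidate 3, so r3c4=3.
Step 3. [r1c1∈{1}] r1c1 has the single candidate 1. So r1c1=1.
Step 4. [r4c1∈{3}] only 3 remains possible at r4c1 ⇒ r4c1=3.
Step 5. [r3c2∈{4}] nothing but 4 survives at r3c2, so r3c2=4.
Step 6. [r2c1∈{4}] only 4 remains possible at r2c1. So r2c1=4.
Step 7. [r4c4∈{2}] r4c4 is down to just 2 ⇒ r4c4=2.
Step 8. [r1c3∈{2}] only 2 remains possible at r1c3. So r1c3=2.

Answer: 1 3 2 4 / 4 2 3 1 / 2 4 1 3 / 3 1 4 2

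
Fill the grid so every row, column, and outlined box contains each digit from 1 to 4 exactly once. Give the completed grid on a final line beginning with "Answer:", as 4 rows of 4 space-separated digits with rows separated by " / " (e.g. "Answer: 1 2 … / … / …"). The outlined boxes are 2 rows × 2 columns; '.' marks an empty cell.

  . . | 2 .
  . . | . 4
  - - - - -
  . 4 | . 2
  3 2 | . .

Step 1. [r4c4∈{1}] r4c4 has the single candidate 1 ⇒ r4c4=1.
Step 2. [r2c3∈{1,3}] r2c3 is the only open cell in col 3 admitting 1, so r2c3=1.
Step 3. [r1c2∈{1,3}] r1c2 is the only open cell in col 2 admitting 1, so r1c2=1.
Step 4. [r2c2∈{3}] only 3 remains possible at r2c2, so r2c2=3.
Step 5. [r3c1∈{1}] only 1 remains possible at r3c1. So r3c1=1.
Step 6. [r1c4∈{3}] r1c4 is down to just 3. So r1c4=3.
Step 7. [r4c3∈{4}] nothing but 4 survives at r4c3. So r4c3=4.
Step 8. [r2c1∈{2}] nothing but 2 survives at r2c1. So r2c1=2.
Step 9. [r3c3∈{3}] only 3 remains possible at r3c3, so r3c3=3.
Step 10. [r1c1∈{4}] r1c1 is down to just 4 ⇒ r1c1=4.

Answer: 4 1 2 3 / 2 3 1 4 / 1 4 3 2 / 3 2 4 1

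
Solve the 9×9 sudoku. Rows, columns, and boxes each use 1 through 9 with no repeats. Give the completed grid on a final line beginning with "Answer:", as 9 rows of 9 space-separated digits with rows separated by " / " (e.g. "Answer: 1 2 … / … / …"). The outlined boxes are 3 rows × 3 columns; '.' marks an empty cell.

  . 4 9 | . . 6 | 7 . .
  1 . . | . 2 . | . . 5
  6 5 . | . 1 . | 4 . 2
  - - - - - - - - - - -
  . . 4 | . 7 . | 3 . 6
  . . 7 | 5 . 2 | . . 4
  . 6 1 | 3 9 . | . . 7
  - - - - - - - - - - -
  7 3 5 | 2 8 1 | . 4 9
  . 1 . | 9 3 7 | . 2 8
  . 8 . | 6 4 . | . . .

Step 1. [r1c4∈{8}] r1c4's peers cover all but 8 ⇒ r1c4=8.
Step 2. [r5c2∈{9}] r5c2 is down to just 9. So r5c2=9.
Step 3. [r4c8∈{1,5,8,9}] across row 4, 9 lands solely at r4c8. So r4c8=9.
Step 4. [r1c1∈{2,3}] across row 1, 2 lands solely at r1c1. So r1c1=2.
Step 5. [r8c7∈{5,6}] across row 8, 5 lands solely at r8c7. So r8c7=5.
Step 6. [r9c7∈{1}] nothing but 1 survives at r9c7. So r9c7=1.
Step 7. [r5c7∈{8}] r5c7 has the single candidate 8. So r5c7=8.
Step 8. [r2c8∈{3,6,8}] in col 8, 6 fits only at r2c8. So r2c8=6.
Step 9. [r2c3∈{3,8}] r2c3 is the only open cell in row 2 admitting 8. So r2c3=8.
Step 10. [r2c6∈{3,4,9}] 3 has one home in row 2: r2c6. So r2c6=3.
Step 11. [r1c9∈{1,3}] across col 9, 1 lands solely at r1c9. So r1c9=1.
Step 12. [r4c1∈{5,8}] r4c1 is the only open cell in row 4 admitting 5. So r4c1=5.
Step 13. [r1c8∈{3}] r1c8 is down to just 3. So r1c8=3.
Step 14. [r6c6∈{4,8}] in row 6, 4 fits only at r6c6. So r6c6=4.
Step 15. [r3c4∈{7}] only 7 remains possible at r3c4. So r3c4=7.
Step 16. [r4c6∈{8}] nothing but 8 survives at r4c6. So r4c6=8.
Step 17. [r5c5∈{6}] only 6 remains possible at r5c5, so r5c5=6.
Step 18. [r2c7∈{9}] r2c7's peers cover all but 9, so r2c7=9.
Step 19. [r8c1∈{4}] only 4 remains possible at r8c1, so r8c1=4.
Step 20. [r8c3∈{6}] r8c3 is down to just 6, so r8c3=6.
Step 21. [r3c3∈{3}] r3c3's peers cover all but 3 ⇒ r3c3=3.
Step 22. [r6c8∈{5}] r6c8 is down to just 5, so r6c8=5.
Step 23. [r5c1∈{3}] r5c1 has the single candidate 3. So r5c1=3.
Step 24. [r6c7∈{2}] only 2 remains possible at r6c7, so r6c7=2.
Step 25. [r2c4∈{4}] nothing but 4 survives at r2c4 ⇒ r2c4=4.
Step 26. [r3c8∈{8}] nothing but 8 survives at r3c8 ⇒ r3c8=8.
Step 27. [r4c4∈{1}] r4c4 is down to just 1 ⇒ r4c4=1.
Step 28. [r5c8∈{1}] r5c8 is down to just 1, so r5c8=1.
Step 29. [r1c5∈{5}] r1c5 has the single candidate 5. So r1c5=5.
Step 30. [r9c6∈{5}] nothing but 5 survives at r9c6. So r9c6=5.
Step 31. [r9c8∈{7}] r9c8 is down to just 7, so r9c8=7.
Step 32. [r4c2∈{2}] nothing but 2 survives at r4c2, so r4c2=2.
Step 33. [r6c1∈{8}] nothing but 8 survives at r6c1. So r6c1=8.
Step 34. [r9c3∈{2}] only 2 remains possible at r9c3, so r9c3=2.
Step 35. [r3c6∈{9}] nothing but 9 survives at r3c6 ⇒ r3c6=9.
Step 36. [r9c1∈{9}] r9c1 has the single candidate 9 ⇒ r9c1=9.
Step 37. [r7c7∈{6}] r7c7 has the single candidate 6, so r7c7=6.
Step 38. [r9c9∈{3}] r9c9 is down to just 3, so r9c9=3.
Step 39. [r2c2∈{7}] only 7 remains possible at r2c2. So r2c2=7.

Answer: 2 4 9 8 5 6 7 3 1 / 1 7 8 4 2 3 9 6 5 / 6 5 3 7 1 9 4 8 2 / 5 2 4 1 7 8 3 9 6 / 3 9 7 5 6 2 8 1 4 / 8 6 1 3 9 4 2 5 7 / 7 3 5 2 8 1 6 4 9 / 4 1 6 9 3 7 5 2 8 / 9 8 2 6 4 5 1 7 3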